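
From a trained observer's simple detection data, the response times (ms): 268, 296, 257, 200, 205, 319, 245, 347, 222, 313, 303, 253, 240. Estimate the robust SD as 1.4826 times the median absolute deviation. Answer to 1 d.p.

Sorted: 200, 205, 222, 240, 245, 253, 257, 268, 296, 303, 313, 319, 347 → median = 257
|x − 257| sorted: 0, 4, 11, 12, 17, 35, 39, 46, 52, 56, 57, 62, 90 → MAD = 39
Robust SD ≈ 1.4826 × 39 = 57.821

57.8 ms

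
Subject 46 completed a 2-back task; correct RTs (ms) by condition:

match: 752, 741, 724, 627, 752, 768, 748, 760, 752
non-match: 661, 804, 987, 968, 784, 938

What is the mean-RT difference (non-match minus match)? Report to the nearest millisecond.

M(match) = 6624/9 = 736.000
M(non-match) = 5142/6 = 857.000
Difference = 857.000 − 736.000 = 121.000 ms

121 ms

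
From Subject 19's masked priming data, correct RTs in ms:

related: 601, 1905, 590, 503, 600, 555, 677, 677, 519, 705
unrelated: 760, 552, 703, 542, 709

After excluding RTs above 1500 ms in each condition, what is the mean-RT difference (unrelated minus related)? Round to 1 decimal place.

50.2 ms

related: exclude 1905
M(related) = 5427/9 = 603.000
M(unrelated) = 3266/5 = 653.200
Difference = 653.200 − 603.000 = 50.200 ms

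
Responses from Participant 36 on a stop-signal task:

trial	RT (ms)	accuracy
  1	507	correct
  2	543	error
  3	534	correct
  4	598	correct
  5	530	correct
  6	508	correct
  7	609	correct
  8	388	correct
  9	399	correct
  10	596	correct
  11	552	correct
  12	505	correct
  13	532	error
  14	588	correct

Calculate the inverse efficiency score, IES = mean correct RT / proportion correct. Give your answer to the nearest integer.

614 ms

Correct trials (n=12): 507, 534, 598, 530, 508, 609, 388, 399, 596, 552, 505, 588
Mean correct RT = 6314/12 = 526.1667 ms
Proportion correct = 12/14
IES = 526.1667 / (12/14) = 613.861 ms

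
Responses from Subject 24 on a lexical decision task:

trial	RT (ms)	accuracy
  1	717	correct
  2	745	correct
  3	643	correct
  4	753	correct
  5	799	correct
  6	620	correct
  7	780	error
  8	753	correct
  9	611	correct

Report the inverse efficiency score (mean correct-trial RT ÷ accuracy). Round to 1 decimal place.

793.3 ms

Correct trials (n=8): 717, 745, 643, 753, 799, 620, 753, 611
Mean correct RT = 5641/8 = 705.1250 ms
Proportion correct = 8/9
IES = 705.1250 / (8/9) = 793.266 ms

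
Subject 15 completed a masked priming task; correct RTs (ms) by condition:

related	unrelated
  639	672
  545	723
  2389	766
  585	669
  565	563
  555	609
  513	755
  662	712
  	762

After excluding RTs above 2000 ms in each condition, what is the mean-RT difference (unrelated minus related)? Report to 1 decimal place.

related: exclude 2389
M(related) = 4064/7 = 580.571
M(unrelated) = 6231/9 = 692.333
Difference = 692.333 − 580.571 = 111.762 ms

111.8 ms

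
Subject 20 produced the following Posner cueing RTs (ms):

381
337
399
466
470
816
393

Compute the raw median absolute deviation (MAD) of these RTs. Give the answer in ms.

Sorted: 337, 381, 393, 399, 466, 470, 816 → median = 399
|x − 399|: 18, 62, 0, 67, 71, 417, 6
Sorted deviations: 0, 6, 18, 62, 67, 71, 417 → MAD = 62

62 ms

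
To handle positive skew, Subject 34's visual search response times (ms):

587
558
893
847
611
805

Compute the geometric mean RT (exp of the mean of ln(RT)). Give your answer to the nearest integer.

704 ms

ln(RT): 6.3750, 6.3244, 6.7946, 6.7417, 6.4151, 6.6908
Mean ln(RT) = 39.3416/6 = 6.55694
Geometric mean = exp(6.55694) = 704.11 ms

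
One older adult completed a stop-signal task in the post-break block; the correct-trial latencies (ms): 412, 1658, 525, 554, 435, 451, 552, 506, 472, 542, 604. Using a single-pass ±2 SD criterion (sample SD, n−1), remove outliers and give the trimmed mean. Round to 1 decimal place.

n = 11, ΣRT = 6711, M = 610.091
Σ(x−M)² = 1241658.91; s = √(1241658.91/10) = 352.372
Cutoffs: 610.091 ± 2·352.372 → [-94.7, 1314.8]
Outside: 1658 → excluded.
Retained (n=10): Σ = 5053, mean = 5053/10 = 505.300

505.3 ms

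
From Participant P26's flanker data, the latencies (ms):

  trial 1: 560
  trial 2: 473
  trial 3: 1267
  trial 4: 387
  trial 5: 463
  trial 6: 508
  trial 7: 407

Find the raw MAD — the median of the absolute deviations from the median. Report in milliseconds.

66 ms

Sorted: 387, 407, 463, 473, 508, 560, 1267 → median = 473
|x − 473|: 87, 0, 794, 86, 10, 35, 66
Sorted deviations: 0, 10, 35, 66, 86, 87, 794 → MAD = 66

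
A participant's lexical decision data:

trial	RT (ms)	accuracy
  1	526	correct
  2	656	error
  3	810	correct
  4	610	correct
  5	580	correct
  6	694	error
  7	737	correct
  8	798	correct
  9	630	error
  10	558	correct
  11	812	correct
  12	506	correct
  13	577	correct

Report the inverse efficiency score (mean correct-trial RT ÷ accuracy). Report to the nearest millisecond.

Correct trials (n=10): 526, 810, 610, 580, 737, 798, 558, 812, 506, 577
Mean correct RT = 6514/10 = 651.4000 ms
Proportion correct = 10/13
IES = 651.4000 / (10/13) = 846.820 ms

847 ms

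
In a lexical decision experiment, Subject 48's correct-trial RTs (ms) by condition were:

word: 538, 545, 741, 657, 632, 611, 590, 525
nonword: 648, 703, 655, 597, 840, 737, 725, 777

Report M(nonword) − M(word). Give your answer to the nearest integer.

105 ms

M(word) = 4839/8 = 604.875
M(nonword) = 5682/8 = 710.250
Difference = 710.250 − 604.875 = 105.375 ms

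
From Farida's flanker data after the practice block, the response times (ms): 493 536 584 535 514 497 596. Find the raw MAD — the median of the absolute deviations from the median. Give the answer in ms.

Sorted: 493, 497, 514, 535, 536, 584, 596 → median = 535
|x − 535|: 42, 1, 49, 0, 21, 38, 61
Sorted deviations: 0, 1, 21, 38, 42, 49, 61 → MAD = 38

38 ms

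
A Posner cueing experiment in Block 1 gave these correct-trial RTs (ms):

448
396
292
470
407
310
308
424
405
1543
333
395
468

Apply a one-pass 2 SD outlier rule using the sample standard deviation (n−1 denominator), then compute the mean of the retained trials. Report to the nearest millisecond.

388 ms

n = 13, ΣRT = 6199, M = 476.846
Σ(x−M)² = 1274915.69; s = √(1274915.69/12) = 325.949
Cutoffs: 476.846 ± 2·325.949 → [-175.1, 1128.7]
Outside: 1543 → excluded.
Retained (n=12): Σ = 4656, mean = 4656/12 = 388.000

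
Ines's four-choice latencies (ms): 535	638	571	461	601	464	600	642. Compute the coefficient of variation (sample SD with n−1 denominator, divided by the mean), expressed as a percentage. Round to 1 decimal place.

12.7%

n = 8, Σ = 4512, M = 564.0000
Σ(x−M)² = 35724.000; s = √(35724.000/7) = 71.4383
CV = 71.4383 / 564.0000 = 0.12666 = 12.666%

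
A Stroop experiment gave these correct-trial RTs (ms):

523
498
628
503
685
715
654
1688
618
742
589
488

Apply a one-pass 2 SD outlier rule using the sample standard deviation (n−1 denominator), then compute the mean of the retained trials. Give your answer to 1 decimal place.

603.9 ms

n = 12, ΣRT = 8331, M = 694.250
Σ(x−M)² = 1160192.25; s = √(1160192.25/11) = 324.765
Cutoffs: 694.250 ± 2·324.765 → [44.7, 1343.8]
Outside: 1688 → excluded.
Retained (n=11): Σ = 6643, mean = 6643/11 = 603.909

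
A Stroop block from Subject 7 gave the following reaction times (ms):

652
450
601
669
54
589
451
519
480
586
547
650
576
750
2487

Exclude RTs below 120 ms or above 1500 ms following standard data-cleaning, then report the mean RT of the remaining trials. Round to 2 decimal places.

578.46 ms

Excluded: 54, 2487
Retained (n=13): Σ = 7520
Mean = 7520/13 = 578.4615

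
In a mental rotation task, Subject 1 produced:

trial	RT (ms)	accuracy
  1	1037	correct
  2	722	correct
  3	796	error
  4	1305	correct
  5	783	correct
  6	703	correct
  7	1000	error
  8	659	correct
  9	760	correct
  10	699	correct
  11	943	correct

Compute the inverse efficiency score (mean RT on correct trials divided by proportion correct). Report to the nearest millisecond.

Correct trials (n=9): 1037, 722, 1305, 783, 703, 659, 760, 699, 943
Mean correct RT = 7611/9 = 845.6667 ms
Proportion correct = 9/11
IES = 845.6667 / (9/11) = 1033.593 ms

1034 ms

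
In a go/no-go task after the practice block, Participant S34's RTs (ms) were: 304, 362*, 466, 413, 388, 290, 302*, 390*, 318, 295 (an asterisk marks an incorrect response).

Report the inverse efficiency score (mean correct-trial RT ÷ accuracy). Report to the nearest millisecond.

Correct trials (n=7): 304, 466, 413, 388, 290, 318, 295
Mean correct RT = 2474/7 = 353.4286 ms
Proportion correct = 7/10
IES = 353.4286 / (7/10) = 504.898 ms

505 ms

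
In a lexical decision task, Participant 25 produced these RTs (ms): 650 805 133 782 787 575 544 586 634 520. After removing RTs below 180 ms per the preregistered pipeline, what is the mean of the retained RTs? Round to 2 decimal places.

Excluded: 133
Retained (n=9): Σ = 5883
Mean = 5883/9 = 653.6667

653.67 ms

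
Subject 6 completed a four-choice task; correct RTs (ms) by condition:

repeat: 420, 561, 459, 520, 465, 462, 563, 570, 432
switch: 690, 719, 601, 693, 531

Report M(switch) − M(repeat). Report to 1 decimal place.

152.1 ms

M(repeat) = 4452/9 = 494.667
M(switch) = 3234/5 = 646.800
Difference = 646.800 − 494.667 = 152.133 ms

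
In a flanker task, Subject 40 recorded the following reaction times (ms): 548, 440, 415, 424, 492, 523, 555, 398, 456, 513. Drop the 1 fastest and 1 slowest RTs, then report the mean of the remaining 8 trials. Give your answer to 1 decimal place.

Sorted: 398, 415, 424, 440, 456, 492, 513, 523, 548, 555
Drop lowest 1 (398) and highest 1 (555)
Remaining (n=8): Σ = 3811, mean = 3811/8 = 476.375

476.4 ms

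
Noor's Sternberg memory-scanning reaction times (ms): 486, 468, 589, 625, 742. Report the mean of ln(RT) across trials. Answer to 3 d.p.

6.352

ln(RT): 6.1862, 6.1485, 6.3784, 6.4378, 6.6093
Σ ln(RT) = 31.7602
Mean = 31.7602/5 = 6.35204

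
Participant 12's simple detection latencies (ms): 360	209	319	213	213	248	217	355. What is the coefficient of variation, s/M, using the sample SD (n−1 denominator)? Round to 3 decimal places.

n = 8, Σ = 2134, M = 266.7500
Σ(x−M)² = 31153.500; s = √(31153.500/7) = 66.7121
CV = 66.7121 / 266.7500 = 0.25009

0.250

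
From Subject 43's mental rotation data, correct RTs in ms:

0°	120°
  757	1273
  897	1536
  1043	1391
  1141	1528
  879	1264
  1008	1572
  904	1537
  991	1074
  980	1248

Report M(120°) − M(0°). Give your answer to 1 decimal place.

424.8 ms

M(0°) = 8600/9 = 955.556
M(120°) = 12423/9 = 1380.333
Difference = 1380.333 − 955.556 = 424.778 ms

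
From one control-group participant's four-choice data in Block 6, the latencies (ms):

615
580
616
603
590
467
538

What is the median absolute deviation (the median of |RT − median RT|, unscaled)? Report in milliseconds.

25 ms

Sorted: 467, 538, 580, 590, 603, 615, 616 → median = 590
|x − 590|: 25, 10, 26, 13, 0, 123, 52
Sorted deviations: 0, 10, 13, 25, 26, 52, 123 → MAD = 25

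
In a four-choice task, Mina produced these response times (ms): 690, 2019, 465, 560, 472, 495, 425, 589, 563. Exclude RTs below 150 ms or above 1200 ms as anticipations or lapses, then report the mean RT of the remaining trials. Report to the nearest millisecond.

Excluded: 2019
Retained (n=8): Σ = 4259
Mean = 4259/8 = 532.3750

532 ms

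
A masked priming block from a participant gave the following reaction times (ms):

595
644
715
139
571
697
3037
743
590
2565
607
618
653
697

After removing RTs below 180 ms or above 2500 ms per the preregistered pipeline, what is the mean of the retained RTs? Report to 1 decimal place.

Excluded: 139, 2565, 3037
Retained (n=11): Σ = 7130
Mean = 7130/11 = 648.1818

648.2 ms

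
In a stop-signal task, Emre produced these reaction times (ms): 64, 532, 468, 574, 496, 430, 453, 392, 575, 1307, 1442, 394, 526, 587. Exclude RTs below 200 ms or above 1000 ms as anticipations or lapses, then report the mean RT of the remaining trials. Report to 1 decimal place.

493.4 ms

Excluded: 64, 1307, 1442
Retained (n=11): Σ = 5427
Mean = 5427/11 = 493.3636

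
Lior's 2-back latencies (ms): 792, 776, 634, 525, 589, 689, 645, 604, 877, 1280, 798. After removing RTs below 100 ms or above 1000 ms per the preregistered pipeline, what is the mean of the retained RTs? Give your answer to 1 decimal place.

Excluded: 1280
Retained (n=10): Σ = 6929
Mean = 6929/10 = 692.9000

692.9 ms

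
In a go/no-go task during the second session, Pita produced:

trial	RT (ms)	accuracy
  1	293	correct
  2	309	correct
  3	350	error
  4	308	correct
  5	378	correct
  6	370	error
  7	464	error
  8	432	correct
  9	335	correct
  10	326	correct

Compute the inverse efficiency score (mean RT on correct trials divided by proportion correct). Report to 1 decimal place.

Correct trials (n=7): 293, 309, 308, 378, 432, 335, 326
Mean correct RT = 2381/7 = 340.1429 ms
Proportion correct = 7/10
IES = 340.1429 / (7/10) = 485.918 ms

485.9 ms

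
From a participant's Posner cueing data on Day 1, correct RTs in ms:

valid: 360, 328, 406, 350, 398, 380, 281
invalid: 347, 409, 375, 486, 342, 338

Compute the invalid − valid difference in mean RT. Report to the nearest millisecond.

M(valid) = 2503/7 = 357.571
M(invalid) = 2297/6 = 382.833
Difference = 382.833 − 357.571 = 25.262 ms

25 ms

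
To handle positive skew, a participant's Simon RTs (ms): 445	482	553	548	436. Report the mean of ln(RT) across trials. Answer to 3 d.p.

6.195

ln(RT): 6.0981, 6.1779, 6.3154, 6.3063, 6.0776
Σ ln(RT) = 30.9753
Mean = 30.9753/5 = 6.19506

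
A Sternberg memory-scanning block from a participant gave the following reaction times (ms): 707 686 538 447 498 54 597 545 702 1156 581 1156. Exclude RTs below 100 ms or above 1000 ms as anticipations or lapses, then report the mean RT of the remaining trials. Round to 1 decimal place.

Excluded: 54, 1156, 1156
Retained (n=9): Σ = 5301
Mean = 5301/9 = 589.0000

589.0 ms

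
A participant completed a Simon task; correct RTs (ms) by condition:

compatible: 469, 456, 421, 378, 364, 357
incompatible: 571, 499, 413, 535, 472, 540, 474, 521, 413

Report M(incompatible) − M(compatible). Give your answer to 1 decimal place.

M(compatible) = 2445/6 = 407.500
M(incompatible) = 4438/9 = 493.111
Difference = 493.111 − 407.500 = 85.611 ms

85.6 ms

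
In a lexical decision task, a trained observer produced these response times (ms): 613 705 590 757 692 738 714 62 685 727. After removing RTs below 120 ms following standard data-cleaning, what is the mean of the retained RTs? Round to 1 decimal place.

Excluded: 62
Retained (n=9): Σ = 6221
Mean = 6221/9 = 691.2222

691.2 ms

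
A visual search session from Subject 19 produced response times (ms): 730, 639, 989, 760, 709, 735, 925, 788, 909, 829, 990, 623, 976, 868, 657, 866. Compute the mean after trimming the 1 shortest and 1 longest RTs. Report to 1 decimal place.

Sorted: 623, 639, 657, 709, 730, 735, 760, 788, 829, 866, 868, 909, 925, 976, 989, 990
Drop lowest 1 (623) and highest 1 (990)
Remaining (n=14): Σ = 11380, mean = 11380/14 = 812.857

812.9 ms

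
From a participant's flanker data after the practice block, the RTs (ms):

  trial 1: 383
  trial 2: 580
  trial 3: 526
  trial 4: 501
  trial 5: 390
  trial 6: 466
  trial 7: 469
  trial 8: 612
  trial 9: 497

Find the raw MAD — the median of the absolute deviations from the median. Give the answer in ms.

Sorted: 383, 390, 466, 469, 497, 501, 526, 580, 612 → median = 497
|x − 497|: 114, 83, 29, 4, 107, 31, 28, 115, 0
Sorted deviations: 0, 4, 28, 29, 31, 83, 107, 114, 115 → MAD = 31

31 ms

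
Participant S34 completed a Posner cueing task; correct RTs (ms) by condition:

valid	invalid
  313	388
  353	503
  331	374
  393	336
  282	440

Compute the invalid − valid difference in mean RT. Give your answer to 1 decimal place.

M(valid) = 1672/5 = 334.400
M(invalid) = 2041/5 = 408.200
Difference = 408.200 − 334.400 = 73.800 ms

73.8 ms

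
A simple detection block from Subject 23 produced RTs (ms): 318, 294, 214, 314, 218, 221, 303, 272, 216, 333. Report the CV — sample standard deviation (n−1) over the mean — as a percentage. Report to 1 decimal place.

n = 10, Σ = 2703, M = 270.3000
Σ(x−M)² = 21034.100; s = √(21034.100/9) = 48.3438
CV = 48.3438 / 270.3000 = 0.17885 = 17.885%

17.9%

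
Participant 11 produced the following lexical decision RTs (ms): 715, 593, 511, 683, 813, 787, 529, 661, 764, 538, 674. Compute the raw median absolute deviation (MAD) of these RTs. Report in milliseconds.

Sorted: 511, 529, 538, 593, 661, 674, 683, 715, 764, 787, 813 → median = 674
|x − 674|: 41, 81, 163, 9, 139, 113, 145, 13, 90, 136, 0
Sorted deviations: 0, 9, 13, 41, 81, 90, 113, 136, 139, 145, 163 → MAD = 90

90 ms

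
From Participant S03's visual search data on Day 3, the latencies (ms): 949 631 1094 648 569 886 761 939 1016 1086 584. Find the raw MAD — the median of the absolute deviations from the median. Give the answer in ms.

200 ms

Sorted: 569, 584, 631, 648, 761, 886, 939, 949, 1016, 1086, 1094 → median = 886
|x − 886|: 63, 255, 208, 238, 317, 0, 125, 53, 130, 200, 302
Sorted deviations: 0, 53, 63, 125, 130, 200, 208, 238, 255, 302, 317 → MAD = 200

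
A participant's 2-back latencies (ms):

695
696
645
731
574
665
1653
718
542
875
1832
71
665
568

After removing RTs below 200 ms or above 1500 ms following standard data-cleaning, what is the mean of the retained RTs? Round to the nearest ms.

670 ms

Excluded: 71, 1653, 1832
Retained (n=11): Σ = 7374
Mean = 7374/11 = 670.3636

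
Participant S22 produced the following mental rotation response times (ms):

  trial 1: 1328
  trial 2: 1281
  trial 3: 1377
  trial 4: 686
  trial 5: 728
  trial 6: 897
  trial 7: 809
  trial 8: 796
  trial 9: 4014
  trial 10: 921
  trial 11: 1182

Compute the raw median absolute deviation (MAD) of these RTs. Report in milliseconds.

Sorted: 686, 728, 796, 809, 897, 921, 1182, 1281, 1328, 1377, 4014 → median = 921
|x − 921|: 407, 360, 456, 235, 193, 24, 112, 125, 3093, 0, 261
Sorted deviations: 0, 24, 112, 125, 193, 235, 261, 360, 407, 456, 3093 → MAD = 235

235 ms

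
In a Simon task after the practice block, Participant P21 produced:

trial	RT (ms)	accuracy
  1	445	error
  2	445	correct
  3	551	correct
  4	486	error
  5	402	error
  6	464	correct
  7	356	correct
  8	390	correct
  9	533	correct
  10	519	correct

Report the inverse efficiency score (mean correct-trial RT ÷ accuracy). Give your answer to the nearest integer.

665 ms

Correct trials (n=7): 445, 551, 464, 356, 390, 533, 519
Mean correct RT = 3258/7 = 465.4286 ms
Proportion correct = 7/10
IES = 465.4286 / (7/10) = 664.898 ms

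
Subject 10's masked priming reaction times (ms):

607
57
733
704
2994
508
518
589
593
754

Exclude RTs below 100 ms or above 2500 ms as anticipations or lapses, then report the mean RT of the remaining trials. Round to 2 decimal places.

625.75 ms

Excluded: 57, 2994
Retained (n=8): Σ = 5006
Mean = 5006/8 = 625.7500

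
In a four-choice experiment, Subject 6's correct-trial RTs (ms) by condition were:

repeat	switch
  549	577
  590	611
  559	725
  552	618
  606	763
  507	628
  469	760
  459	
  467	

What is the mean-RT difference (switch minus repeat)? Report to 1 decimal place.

140.2 ms

M(repeat) = 4758/9 = 528.667
M(switch) = 4682/7 = 668.857
Difference = 668.857 − 528.667 = 140.190 ms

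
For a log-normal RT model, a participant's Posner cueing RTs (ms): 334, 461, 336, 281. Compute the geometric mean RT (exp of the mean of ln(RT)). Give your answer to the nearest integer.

ln(RT): 5.8111, 6.1334, 5.8171, 5.6384
Mean ln(RT) = 23.4000/4 = 5.85000
Geometric mean = exp(5.85000) = 347.23 ms

347 ms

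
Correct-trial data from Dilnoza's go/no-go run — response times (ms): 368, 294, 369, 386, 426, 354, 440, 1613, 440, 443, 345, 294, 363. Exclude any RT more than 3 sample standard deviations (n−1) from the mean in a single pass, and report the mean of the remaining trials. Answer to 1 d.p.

376.8 ms

n = 13, ΣRT = 6135, M = 471.923
Σ(x−M)² = 1441008.92; s = √(1441008.92/12) = 346.531
Cutoffs: 471.923 ± 3·346.531 → [-567.7, 1511.5]
Outside: 1613 → excluded.
Retained (n=12): Σ = 4522, mean = 4522/12 = 376.833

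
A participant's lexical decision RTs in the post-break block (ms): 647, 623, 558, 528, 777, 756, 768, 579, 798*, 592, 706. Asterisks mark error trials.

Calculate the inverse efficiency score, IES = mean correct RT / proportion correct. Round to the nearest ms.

Correct trials (n=10): 647, 623, 558, 528, 777, 756, 768, 579, 592, 706
Mean correct RT = 6534/10 = 653.4000 ms
Proportion correct = 10/11
IES = 653.4000 / (10/11) = 718.740 ms

719 ms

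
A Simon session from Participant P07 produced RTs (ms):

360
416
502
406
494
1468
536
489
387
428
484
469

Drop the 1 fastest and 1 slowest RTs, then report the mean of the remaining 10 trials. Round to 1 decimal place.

461.1 ms

Sorted: 360, 387, 406, 416, 428, 469, 484, 489, 494, 502, 536, 1468
Drop lowest 1 (360) and highest 1 (1468)
Remaining (n=10): Σ = 4611, mean = 4611/10 = 461.100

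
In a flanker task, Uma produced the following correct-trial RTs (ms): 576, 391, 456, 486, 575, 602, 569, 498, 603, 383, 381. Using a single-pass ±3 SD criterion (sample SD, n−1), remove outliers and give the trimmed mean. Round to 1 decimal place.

501.8 ms

n = 11, ΣRT = 5520, M = 501.818
Σ(x−M)² = 79005.64; s = √(79005.64/10) = 88.885
Cutoffs: 501.818 ± 3·88.885 → [235.2, 768.5]
No RTs fall outside the cutoffs; all 11 retained. Mean = 5520/11 = 501.818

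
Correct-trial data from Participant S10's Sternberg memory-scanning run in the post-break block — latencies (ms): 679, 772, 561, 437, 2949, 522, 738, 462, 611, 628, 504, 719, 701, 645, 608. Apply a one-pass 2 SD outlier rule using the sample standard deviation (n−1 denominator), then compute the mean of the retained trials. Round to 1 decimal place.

n = 15, ΣRT = 11536, M = 769.067
Σ(x−M)² = 5233706.93; s = √(5233706.93/14) = 611.421
Cutoffs: 769.067 ± 2·611.421 → [-453.8, 1991.9]
Outside: 2949 → excluded.
Retained (n=14): Σ = 8587, mean = 8587/14 = 613.357

613.4 ms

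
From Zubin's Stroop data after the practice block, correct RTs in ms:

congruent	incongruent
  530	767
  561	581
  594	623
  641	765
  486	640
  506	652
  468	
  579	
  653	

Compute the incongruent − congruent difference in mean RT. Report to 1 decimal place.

M(congruent) = 5018/9 = 557.556
M(incongruent) = 4028/6 = 671.333
Difference = 671.333 − 557.556 = 113.778 ms

113.8 ms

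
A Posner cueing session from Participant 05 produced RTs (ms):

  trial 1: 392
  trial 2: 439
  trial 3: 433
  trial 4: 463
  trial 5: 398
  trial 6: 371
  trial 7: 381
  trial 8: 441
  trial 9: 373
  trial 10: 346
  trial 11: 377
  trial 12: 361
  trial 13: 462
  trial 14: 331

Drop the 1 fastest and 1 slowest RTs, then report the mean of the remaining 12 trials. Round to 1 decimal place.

397.8 ms

Sorted: 331, 346, 361, 371, 373, 377, 381, 392, 398, 433, 439, 441, 462, 463
Drop lowest 1 (331) and highest 1 (463)
Remaining (n=12): Σ = 4774, mean = 4774/12 = 397.833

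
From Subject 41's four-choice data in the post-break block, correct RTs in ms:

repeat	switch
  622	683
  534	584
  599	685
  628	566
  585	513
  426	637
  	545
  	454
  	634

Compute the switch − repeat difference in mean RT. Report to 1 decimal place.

23.3 ms

M(repeat) = 3394/6 = 565.667
M(switch) = 5301/9 = 589.000
Difference = 589.000 − 565.667 = 23.333 ms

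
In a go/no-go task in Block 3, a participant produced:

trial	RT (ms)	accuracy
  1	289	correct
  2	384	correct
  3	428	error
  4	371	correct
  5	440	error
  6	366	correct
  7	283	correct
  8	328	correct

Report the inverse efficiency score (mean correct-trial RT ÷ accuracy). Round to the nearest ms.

Correct trials (n=6): 289, 384, 371, 366, 283, 328
Mean correct RT = 2021/6 = 336.8333 ms
Proportion correct = 6/8
IES = 336.8333 / (6/8) = 449.111 ms

449 ms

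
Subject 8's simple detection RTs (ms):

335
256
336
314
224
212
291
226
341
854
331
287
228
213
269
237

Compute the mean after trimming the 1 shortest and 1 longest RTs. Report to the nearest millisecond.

Sorted: 212, 213, 224, 226, 228, 237, 256, 269, 287, 291, 314, 331, 335, 336, 341, 854
Drop lowest 1 (212) and highest 1 (854)
Remaining (n=14): Σ = 3888, mean = 3888/14 = 277.714

278 ms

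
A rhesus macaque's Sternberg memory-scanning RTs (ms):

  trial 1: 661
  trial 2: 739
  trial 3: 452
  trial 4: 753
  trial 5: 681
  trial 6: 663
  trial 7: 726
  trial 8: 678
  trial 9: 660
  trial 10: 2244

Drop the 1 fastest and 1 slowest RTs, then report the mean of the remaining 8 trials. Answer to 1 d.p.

695.1 ms

Sorted: 452, 660, 661, 663, 678, 681, 726, 739, 753, 2244
Drop lowest 1 (452) and highest 1 (2244)
Remaining (n=8): Σ = 5561, mean = 5561/8 = 695.125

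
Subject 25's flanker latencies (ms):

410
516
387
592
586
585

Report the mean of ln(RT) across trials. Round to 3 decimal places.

ln(RT): 6.0162, 6.2461, 5.9584, 6.3835, 6.3733, 6.3716
Σ ln(RT) = 37.3491
Mean = 37.3491/6 = 6.22485

6.225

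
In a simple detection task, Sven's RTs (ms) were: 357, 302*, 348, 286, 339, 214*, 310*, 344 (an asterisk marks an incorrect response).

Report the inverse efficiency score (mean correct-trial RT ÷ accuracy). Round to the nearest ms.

536 ms

Correct trials (n=5): 357, 348, 286, 339, 344
Mean correct RT = 1674/5 = 334.8000 ms
Proportion correct = 5/8
IES = 334.8000 / (5/8) = 535.680 ms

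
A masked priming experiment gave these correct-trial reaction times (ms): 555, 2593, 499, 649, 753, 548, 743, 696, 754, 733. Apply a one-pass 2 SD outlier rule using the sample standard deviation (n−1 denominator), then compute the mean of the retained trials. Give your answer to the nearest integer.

n = 10, ΣRT = 8523, M = 852.300
Σ(x−M)² = 3447306.10; s = √(3447306.10/9) = 618.897
Cutoffs: 852.300 ± 2·618.897 → [-385.5, 2090.1]
Outside: 2593 → excluded.
Retained (n=9): Σ = 5930, mean = 5930/9 = 658.889

659 ms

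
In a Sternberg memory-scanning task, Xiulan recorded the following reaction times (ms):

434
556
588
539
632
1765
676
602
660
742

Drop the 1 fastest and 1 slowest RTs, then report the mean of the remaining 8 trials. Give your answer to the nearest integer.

Sorted: 434, 539, 556, 588, 602, 632, 660, 676, 742, 1765
Drop lowest 1 (434) and highest 1 (1765)
Remaining (n=8): Σ = 4995, mean = 4995/8 = 624.375

624 ms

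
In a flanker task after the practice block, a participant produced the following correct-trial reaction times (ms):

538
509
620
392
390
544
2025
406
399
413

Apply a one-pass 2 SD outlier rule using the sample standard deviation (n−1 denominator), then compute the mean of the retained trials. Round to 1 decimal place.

n = 10, ΣRT = 6236, M = 623.600
Σ(x−M)² = 2241086.40; s = √(2241086.40/9) = 499.009
Cutoffs: 623.600 ± 2·499.009 → [-374.4, 1621.6]
Outside: 2025 → excluded.
Retained (n=9): Σ = 4211, mean = 4211/9 = 467.889

467.9 ms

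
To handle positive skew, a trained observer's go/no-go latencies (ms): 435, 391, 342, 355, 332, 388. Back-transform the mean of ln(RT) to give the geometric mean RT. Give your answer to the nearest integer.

ln(RT): 6.0753, 5.9687, 5.8348, 5.8721, 5.8051, 5.9610
Mean ln(RT) = 35.5171/6 = 5.91952
Geometric mean = exp(5.91952) = 372.23 ms

372 ms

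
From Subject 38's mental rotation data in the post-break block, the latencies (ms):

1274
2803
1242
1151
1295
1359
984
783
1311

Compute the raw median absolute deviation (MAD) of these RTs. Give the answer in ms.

Sorted: 783, 984, 1151, 1242, 1274, 1295, 1311, 1359, 2803 → median = 1274
|x − 1274|: 0, 1529, 32, 123, 21, 85, 290, 491, 37
Sorted deviations: 0, 21, 32, 37, 85, 123, 290, 491, 1529 → MAD = 85

85 ms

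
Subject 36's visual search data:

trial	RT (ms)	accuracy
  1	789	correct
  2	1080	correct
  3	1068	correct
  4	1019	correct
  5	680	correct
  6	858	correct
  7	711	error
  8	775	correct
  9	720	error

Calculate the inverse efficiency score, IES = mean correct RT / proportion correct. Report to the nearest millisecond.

1151 ms

Correct trials (n=7): 789, 1080, 1068, 1019, 680, 858, 775
Mean correct RT = 6269/7 = 895.5714 ms
Proportion correct = 7/9
IES = 895.5714 / (7/9) = 1151.449 ms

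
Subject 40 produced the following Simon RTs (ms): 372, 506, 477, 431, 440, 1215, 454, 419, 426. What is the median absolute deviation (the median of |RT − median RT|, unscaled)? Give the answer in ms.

Sorted: 372, 419, 426, 431, 440, 454, 477, 506, 1215 → median = 440
|x − 440|: 68, 66, 37, 9, 0, 775, 14, 21, 14
Sorted deviations: 0, 9, 14, 14, 21, 37, 66, 68, 775 → MAD = 21

21 ms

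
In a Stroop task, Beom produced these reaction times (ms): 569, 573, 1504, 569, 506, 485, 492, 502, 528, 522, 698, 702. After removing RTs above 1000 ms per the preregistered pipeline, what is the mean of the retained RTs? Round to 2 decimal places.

558.73 ms

Excluded: 1504
Retained (n=11): Σ = 6146
Mean = 6146/11 = 558.7273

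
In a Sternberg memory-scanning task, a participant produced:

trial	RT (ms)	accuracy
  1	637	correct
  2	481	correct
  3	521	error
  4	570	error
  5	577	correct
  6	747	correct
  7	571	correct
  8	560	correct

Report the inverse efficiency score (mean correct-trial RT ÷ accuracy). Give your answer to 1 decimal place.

794.0 ms

Correct trials (n=6): 637, 481, 577, 747, 571, 560
Mean correct RT = 3573/6 = 595.5000 ms
Proportion correct = 6/8
IES = 595.5000 / (6/8) = 794.000 ms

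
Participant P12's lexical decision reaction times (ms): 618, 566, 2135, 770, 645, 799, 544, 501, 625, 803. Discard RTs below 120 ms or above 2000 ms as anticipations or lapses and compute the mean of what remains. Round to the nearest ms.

Excluded: 2135
Retained (n=9): Σ = 5871
Mean = 5871/9 = 652.3333

652 ms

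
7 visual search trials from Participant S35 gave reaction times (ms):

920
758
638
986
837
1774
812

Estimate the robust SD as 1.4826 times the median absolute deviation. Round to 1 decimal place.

Sorted: 638, 758, 812, 837, 920, 986, 1774 → median = 837
|x − 837| sorted: 0, 25, 79, 83, 149, 199, 937 → MAD = 83
Robust SD ≈ 1.4826 × 83 = 123.056

123.1 ms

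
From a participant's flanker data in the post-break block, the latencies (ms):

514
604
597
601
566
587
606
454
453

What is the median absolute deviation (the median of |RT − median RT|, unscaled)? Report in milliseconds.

Sorted: 453, 454, 514, 566, 587, 597, 601, 604, 606 → median = 587
|x − 587|: 73, 17, 10, 14, 21, 0, 19, 133, 134
Sorted deviations: 0, 10, 14, 17, 19, 21, 73, 133, 134 → MAD = 19

19 ms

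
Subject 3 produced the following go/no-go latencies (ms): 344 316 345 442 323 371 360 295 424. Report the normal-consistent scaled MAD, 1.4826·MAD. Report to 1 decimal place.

Sorted: 295, 316, 323, 344, 345, 360, 371, 424, 442 → median = 345
|x − 345| sorted: 0, 1, 15, 22, 26, 29, 50, 79, 97 → MAD = 26
Robust SD ≈ 1.4826 × 26 = 38.548

38.5 ms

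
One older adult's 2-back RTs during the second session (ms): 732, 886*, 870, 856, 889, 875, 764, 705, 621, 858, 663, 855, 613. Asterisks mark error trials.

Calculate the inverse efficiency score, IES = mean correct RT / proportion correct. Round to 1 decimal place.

839.7 ms

Correct trials (n=12): 732, 870, 856, 889, 875, 764, 705, 621, 858, 663, 855, 613
Mean correct RT = 9301/12 = 775.0833 ms
Proportion correct = 12/13
IES = 775.0833 / (12/13) = 839.674 ms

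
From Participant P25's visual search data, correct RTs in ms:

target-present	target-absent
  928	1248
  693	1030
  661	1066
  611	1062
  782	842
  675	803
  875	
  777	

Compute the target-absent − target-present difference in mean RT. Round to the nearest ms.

M(target-present) = 6002/8 = 750.250
M(target-absent) = 6051/6 = 1008.500
Difference = 1008.500 − 750.250 = 258.250 ms

258 ms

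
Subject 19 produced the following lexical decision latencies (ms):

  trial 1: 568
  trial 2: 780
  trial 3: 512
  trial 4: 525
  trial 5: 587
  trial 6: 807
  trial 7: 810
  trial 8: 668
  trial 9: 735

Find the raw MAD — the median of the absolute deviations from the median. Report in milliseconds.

Sorted: 512, 525, 568, 587, 668, 735, 780, 807, 810 → median = 668
|x − 668|: 100, 112, 156, 143, 81, 139, 142, 0, 67
Sorted deviations: 0, 67, 81, 100, 112, 139, 142, 143, 156 → MAD = 112

112 ms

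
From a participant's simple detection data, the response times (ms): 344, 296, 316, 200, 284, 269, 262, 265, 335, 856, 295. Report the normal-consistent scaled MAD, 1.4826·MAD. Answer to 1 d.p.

Sorted: 200, 262, 265, 269, 284, 295, 296, 316, 335, 344, 856 → median = 295
|x − 295| sorted: 0, 1, 11, 21, 26, 30, 33, 40, 49, 95, 561 → MAD = 30
Robust SD ≈ 1.4826 × 30 = 44.478

44.5 ms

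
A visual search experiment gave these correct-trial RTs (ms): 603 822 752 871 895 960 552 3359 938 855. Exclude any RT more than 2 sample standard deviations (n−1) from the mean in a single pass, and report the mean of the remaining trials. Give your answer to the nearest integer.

805 ms

n = 10, ΣRT = 10607, M = 1060.700
Σ(x−M)² = 6033672.10; s = √(6033672.10/9) = 818.784
Cutoffs: 1060.700 ± 2·818.784 → [-576.9, 2698.3]
Outside: 3359 → excluded.
Retained (n=9): Σ = 7248, mean = 7248/9 = 805.333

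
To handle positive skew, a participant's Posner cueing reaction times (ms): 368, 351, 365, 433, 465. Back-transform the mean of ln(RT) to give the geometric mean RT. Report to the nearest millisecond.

ln(RT): 5.9081, 5.8608, 5.8999, 6.0707, 6.1420
Mean ln(RT) = 29.8815/5 = 5.97631
Geometric mean = exp(5.97631) = 393.98 ms

394 ms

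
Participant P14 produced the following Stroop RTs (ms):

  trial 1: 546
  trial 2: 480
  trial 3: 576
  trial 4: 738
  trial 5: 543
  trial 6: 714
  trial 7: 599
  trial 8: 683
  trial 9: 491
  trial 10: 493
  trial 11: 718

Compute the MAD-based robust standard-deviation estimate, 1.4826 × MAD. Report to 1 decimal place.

126.0 ms

Sorted: 480, 491, 493, 543, 546, 576, 599, 683, 714, 718, 738 → median = 576
|x − 576| sorted: 0, 23, 30, 33, 83, 85, 96, 107, 138, 142, 162 → MAD = 85
Robust SD ≈ 1.4826 × 85 = 126.021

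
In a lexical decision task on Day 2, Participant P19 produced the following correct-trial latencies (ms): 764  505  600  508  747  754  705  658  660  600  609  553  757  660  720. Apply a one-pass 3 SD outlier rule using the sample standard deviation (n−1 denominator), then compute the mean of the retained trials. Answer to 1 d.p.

653.3 ms

n = 15, ΣRT = 9800, M = 653.333
Σ(x−M)² = 109971.33; s = √(109971.33/14) = 88.629
Cutoffs: 653.333 ± 3·88.629 → [387.4, 919.2]
No RTs fall outside the cutoffs; all 15 retained. Mean = 9800/15 = 653.333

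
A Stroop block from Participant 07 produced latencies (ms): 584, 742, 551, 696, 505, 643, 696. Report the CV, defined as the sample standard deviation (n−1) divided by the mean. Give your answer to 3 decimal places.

n = 7, Σ = 4417, M = 631.0000
Σ(x−M)² = 45400.000; s = √(45400.000/6) = 86.9866
CV = 86.9866 / 631.0000 = 0.13786

0.138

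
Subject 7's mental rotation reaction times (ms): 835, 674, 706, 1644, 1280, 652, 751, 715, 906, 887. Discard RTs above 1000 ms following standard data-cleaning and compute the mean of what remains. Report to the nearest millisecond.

Excluded: 1280, 1644
Retained (n=8): Σ = 6126
Mean = 6126/8 = 765.7500

766 ms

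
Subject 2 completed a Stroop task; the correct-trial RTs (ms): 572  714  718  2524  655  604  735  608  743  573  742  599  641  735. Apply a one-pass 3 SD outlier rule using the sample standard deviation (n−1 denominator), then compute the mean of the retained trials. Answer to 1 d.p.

664.5 ms

n = 14, ΣRT = 11163, M = 797.357
Σ(x−M)² = 3266761.21; s = √(3266761.21/13) = 501.288
Cutoffs: 797.357 ± 3·501.288 → [-706.5, 2301.2]
Outside: 2524 → excluded.
Retained (n=13): Σ = 8639, mean = 8639/13 = 664.538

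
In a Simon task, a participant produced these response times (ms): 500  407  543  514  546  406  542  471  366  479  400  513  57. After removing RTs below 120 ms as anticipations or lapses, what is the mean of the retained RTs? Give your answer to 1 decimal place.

Excluded: 57
Retained (n=12): Σ = 5687
Mean = 5687/12 = 473.9167

473.9 ms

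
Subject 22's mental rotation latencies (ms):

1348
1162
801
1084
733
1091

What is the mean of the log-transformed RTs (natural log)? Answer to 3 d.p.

6.922

ln(RT): 7.2064, 7.0579, 6.6859, 6.9884, 6.5971, 6.9948
Σ ln(RT) = 41.5305
Mean = 41.5305/6 = 6.92176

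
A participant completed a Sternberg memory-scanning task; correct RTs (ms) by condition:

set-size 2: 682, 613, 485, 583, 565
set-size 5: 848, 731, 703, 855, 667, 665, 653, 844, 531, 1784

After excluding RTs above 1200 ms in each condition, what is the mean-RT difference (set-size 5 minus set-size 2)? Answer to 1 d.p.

set-size 5: exclude 1784
M(set-size 2) = 2928/5 = 585.600
M(set-size 5) = 6497/9 = 721.889
Difference = 721.889 − 585.600 = 136.289 ms

136.3 ms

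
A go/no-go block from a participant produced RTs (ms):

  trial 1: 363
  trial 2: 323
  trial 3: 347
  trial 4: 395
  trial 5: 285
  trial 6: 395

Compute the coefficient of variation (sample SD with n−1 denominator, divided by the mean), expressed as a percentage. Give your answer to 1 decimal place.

12.2%

n = 6, Σ = 2108, M = 351.3333
Σ(x−M)² = 9171.333; s = √(9171.333/5) = 42.8283
CV = 42.8283 / 351.3333 = 0.12190 = 12.190%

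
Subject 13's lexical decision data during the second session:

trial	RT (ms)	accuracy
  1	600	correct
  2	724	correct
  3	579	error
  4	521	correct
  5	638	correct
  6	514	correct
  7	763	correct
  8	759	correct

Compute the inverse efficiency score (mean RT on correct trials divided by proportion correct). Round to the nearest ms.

Correct trials (n=7): 600, 724, 521, 638, 514, 763, 759
Mean correct RT = 4519/7 = 645.5714 ms
Proportion correct = 7/8
IES = 645.5714 / (7/8) = 737.796 ms

738 ms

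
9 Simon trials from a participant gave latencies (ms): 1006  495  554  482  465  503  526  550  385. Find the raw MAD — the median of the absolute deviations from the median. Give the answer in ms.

Sorted: 385, 465, 482, 495, 503, 526, 550, 554, 1006 → median = 503
|x − 503|: 503, 8, 51, 21, 38, 0, 23, 47, 118
Sorted deviations: 0, 8, 21, 23, 38, 47, 51, 118, 503 → MAD = 38

38 ms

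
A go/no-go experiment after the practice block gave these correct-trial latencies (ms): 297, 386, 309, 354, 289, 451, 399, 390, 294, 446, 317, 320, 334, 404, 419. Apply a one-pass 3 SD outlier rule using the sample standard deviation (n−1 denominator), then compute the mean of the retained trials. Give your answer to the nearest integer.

n = 15, ΣRT = 5409, M = 360.600
Σ(x−M)² = 44313.60; s = √(44313.60/14) = 56.261
Cutoffs: 360.600 ± 3·56.261 → [191.8, 529.4]
No RTs fall outside the cutoffs; all 15 retained. Mean = 5409/15 = 360.600

361 ms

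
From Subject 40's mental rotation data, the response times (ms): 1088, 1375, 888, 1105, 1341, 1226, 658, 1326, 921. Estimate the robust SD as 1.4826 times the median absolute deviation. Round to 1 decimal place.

Sorted: 658, 888, 921, 1088, 1105, 1226, 1326, 1341, 1375 → median = 1105
|x − 1105| sorted: 0, 17, 121, 184, 217, 221, 236, 270, 447 → MAD = 217
Robust SD ≈ 1.4826 × 217 = 321.724

321.7 ms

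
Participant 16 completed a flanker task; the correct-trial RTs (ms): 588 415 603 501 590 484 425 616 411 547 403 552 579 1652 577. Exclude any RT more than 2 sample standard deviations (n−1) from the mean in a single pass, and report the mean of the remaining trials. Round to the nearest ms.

n = 15, ΣRT = 8943, M = 596.200
Σ(x−M)² = 1275716.40; s = √(1275716.40/14) = 301.865
Cutoffs: 596.200 ± 2·301.865 → [-7.5, 1199.9]
Outside: 1652 → excluded.
Retained (n=14): Σ = 7291, mean = 7291/14 = 520.786

521 ms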